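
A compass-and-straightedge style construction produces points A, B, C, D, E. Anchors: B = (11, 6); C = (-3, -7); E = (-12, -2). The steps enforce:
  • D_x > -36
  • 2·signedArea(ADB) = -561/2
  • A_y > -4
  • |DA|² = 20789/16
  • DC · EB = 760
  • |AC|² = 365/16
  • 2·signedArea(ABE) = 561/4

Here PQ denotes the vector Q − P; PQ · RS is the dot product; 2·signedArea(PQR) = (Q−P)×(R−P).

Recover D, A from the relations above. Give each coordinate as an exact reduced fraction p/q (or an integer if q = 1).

A = (1/2, -15/4)
D = (-35, -10)

1. A_x = 1/2  [line 8·x + -23·y + -361/4 = 0 ∩ |AC|² = 365/16]
2. A_y = -15/4  [line 8·x + -23·y + -361/4 = 0 ∩ |AC|² = 365/16]
   → A = (1/2, -15/4)
3. D_x = -35  [DC · EB = 760 ∩ 2·signedArea(ADB) = -561/2]
4. D_y = -10  [DC · EB = 760 ∩ 2·signedArea(ADB) = -561/2]
   → D = (-35, -10)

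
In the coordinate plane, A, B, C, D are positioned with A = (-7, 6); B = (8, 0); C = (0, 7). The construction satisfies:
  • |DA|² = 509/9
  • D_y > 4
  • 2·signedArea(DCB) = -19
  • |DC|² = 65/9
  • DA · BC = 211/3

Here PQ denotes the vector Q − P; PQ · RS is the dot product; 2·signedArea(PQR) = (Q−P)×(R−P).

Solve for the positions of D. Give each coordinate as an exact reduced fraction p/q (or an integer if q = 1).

D = (1/3, 13/3)

1. D_x = 1/3  [2·signedArea(DCB) = -19 ∩ DA · BC = 211/3]
2. D_y = 13/3  [2·signedArea(DCB) = -19 ∩ DA · BC = 211/3]
   → D = (1/3, 13/3)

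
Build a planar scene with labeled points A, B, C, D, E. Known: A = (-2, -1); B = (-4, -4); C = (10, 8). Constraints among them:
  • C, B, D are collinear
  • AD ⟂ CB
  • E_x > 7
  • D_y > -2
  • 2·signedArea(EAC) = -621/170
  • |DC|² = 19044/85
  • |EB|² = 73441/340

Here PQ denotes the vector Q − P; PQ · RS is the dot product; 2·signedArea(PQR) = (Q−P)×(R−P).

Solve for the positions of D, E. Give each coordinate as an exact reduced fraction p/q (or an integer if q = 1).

1. D_x = -116/85  [C, B, D are collinear ∩ AD ⟂ CB]
2. D_y = -148/85  [C, B, D are collinear ∩ AD ⟂ CB]
   → D = (-116/85, -148/85)
3. E_x = 1217/170  [line -9·x + 12·y + -399/170 = 0 ∩ |EB|² = 73441/340]
4. E_y = 473/85  [line -9·x + 12·y + -399/170 = 0 ∩ |EB|² = 73441/340]
   → E = (1217/170, 473/85)

D = (-116/85, -148/85)
E = (1217/170, 473/85)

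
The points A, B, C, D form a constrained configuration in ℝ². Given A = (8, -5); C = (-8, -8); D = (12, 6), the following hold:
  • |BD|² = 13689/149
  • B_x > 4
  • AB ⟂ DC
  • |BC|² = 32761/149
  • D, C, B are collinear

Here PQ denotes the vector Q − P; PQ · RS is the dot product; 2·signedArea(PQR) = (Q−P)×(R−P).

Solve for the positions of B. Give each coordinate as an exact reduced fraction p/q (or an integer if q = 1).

B = (618/149, 75/149)

1. B_x = 618/149  [D, C, B are collinear ∩ AB ⟂ DC]
2. B_y = 75/149  [D, C, B are collinear ∩ AB ⟂ DC]
   → B = (618/149, 75/149)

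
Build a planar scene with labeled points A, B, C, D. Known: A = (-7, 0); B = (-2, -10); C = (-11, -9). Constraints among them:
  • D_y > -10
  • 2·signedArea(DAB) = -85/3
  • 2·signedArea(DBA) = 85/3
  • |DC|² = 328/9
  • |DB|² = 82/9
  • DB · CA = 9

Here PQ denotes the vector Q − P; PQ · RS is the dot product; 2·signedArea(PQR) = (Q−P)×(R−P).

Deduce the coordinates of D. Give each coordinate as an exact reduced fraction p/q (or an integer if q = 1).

1. D_x = -5  [2·signedArea(DBA) = 85/3 ∩ DB · CA = 9]
2. D_y = -29/3  [2·signedArea(DBA) = 85/3 ∩ DB · CA = 9]
   → D = (-5, -29/3)

D = (-5, -29/3)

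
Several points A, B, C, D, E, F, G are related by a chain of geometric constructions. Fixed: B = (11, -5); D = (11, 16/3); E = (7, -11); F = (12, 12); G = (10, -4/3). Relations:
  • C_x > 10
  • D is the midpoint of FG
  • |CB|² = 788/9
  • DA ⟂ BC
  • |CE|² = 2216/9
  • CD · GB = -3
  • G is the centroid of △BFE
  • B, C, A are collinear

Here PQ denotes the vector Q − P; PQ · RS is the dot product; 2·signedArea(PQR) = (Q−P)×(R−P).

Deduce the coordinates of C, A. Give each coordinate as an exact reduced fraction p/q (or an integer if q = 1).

1. C_x = 31/3  [line -1·x + 11/3·y + -50/9 = 0 ∩ |CE|² = 2216/9]
2. C_y = 13/3  [line -1·x + 11/3·y + -50/9 = 0 ∩ |CE|² = 2216/9]
   → C = (31/3, 13/3)
3. A_x = 6067/591  [B, C, A are collinear ∩ DA ⟂ BC]
4. A_y = 3121/591  [B, C, A are collinear ∩ DA ⟂ BC]
   → A = (6067/591, 3121/591)

A = (6067/591, 3121/591)
C = (31/3, 13/3)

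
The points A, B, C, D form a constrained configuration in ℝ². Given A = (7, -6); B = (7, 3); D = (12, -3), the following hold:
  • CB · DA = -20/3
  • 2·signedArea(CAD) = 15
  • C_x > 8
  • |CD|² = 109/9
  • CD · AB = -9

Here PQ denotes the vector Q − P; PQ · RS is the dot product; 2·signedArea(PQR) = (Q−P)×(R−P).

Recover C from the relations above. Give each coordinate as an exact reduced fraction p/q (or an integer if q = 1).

1. C_x = 26/3  [2·signedArea(CAD) = 15 ∩ CD · AB = -9]
2. C_y = -2  [2·signedArea(CAD) = 15 ∩ CD · AB = -9]
   → C = (26/3, -2)

C = (26/3, -2)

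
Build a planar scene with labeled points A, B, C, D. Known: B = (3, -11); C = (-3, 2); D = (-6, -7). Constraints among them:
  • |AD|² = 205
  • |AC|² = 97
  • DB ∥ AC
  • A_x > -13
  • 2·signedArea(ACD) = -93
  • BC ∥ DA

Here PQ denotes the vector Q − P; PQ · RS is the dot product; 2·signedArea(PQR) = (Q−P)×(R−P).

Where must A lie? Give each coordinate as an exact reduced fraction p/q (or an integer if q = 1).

A = (-12, 6)

1. A_x = -12  [DB ∥ AC ∩ BC ∥ DA]
2. A_y = 6  [DB ∥ AC ∩ BC ∥ DA]
   → A = (-12, 6)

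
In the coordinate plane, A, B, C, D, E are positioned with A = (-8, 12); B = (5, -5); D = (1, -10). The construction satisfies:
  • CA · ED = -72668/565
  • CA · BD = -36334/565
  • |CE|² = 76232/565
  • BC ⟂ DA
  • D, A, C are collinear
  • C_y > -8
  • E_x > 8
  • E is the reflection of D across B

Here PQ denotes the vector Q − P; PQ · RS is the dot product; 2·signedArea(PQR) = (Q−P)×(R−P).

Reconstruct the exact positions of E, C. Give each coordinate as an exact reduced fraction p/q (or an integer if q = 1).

C = (-101/565, -4022/565)
E = (9, 0)

1. E_x = 9  [E is the reflection of D across B]
2. E_y = 0  [E is the reflection of D across B]
   → E = (9, 0)
3. C_x = -101/565  [D, A, C are collinear ∩ BC ⟂ DA]
4. C_y = -4022/565  [D, A, C are collinear ∩ BC ⟂ DA]
   → C = (-101/565, -4022/565)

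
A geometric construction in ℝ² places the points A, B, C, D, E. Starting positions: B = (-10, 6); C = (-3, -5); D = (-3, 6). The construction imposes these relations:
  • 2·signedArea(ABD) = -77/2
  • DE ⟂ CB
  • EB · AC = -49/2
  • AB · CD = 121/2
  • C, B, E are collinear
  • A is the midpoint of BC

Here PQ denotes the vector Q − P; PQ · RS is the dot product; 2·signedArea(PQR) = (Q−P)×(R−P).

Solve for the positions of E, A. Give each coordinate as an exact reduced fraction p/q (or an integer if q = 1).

1. E_x = -1357/170  [C, B, E are collinear ∩ DE ⟂ CB]
2. E_y = 481/170  [C, B, E are collinear ∩ DE ⟂ CB]
   → E = (-1357/170, 481/170)
3. A_x = -13/2  [A is the midpoint of BC]
4. A_y = 1/2  [A is the midpoint of BC]
   → A = (-13/2, 1/2)

A = (-13/2, 1/2)
E = (-1357/170, 481/170)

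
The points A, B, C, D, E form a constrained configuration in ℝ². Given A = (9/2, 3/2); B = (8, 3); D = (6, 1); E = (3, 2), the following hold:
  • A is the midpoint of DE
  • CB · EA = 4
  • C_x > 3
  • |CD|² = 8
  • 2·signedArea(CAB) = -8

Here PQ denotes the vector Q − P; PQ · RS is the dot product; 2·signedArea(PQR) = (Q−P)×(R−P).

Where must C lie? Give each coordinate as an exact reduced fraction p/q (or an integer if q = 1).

1. C_x = 4  [2·signedArea(CAB) = -8 ∩ CB · EA = 4]
2. C_y = -1  [2·signedArea(CAB) = -8 ∩ CB · EA = 4]
   → C = (4, -1)

C = (4, -1)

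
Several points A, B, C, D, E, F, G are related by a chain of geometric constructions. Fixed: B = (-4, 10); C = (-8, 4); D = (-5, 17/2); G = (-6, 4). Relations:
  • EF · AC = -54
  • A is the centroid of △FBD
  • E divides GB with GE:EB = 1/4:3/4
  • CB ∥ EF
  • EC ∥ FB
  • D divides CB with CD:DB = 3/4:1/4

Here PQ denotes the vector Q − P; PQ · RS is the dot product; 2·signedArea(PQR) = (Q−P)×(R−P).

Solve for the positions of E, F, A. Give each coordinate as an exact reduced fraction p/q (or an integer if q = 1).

1. E_x = -11/2  [E divides GB with GE:EB = 1/4:3/4]
2. E_y = 11/2  [E divides GB with GE:EB = 1/4:3/4]
   → E = (-11/2, 11/2)
3. F_x = -3/2  [EC ∥ FB ∩ CB ∥ EF]
4. F_y = 23/2  [EC ∥ FB ∩ CB ∥ EF]
   → F = (-3/2, 23/2)
5. A_x = -7/2  [A is the centroid of △FBD]
6. A_y = 10  [A is the centroid of △FBD]
   → A = (-7/2, 10)

A = (-7/2, 10)
E = (-11/2, 11/2)
F = (-3/2, 23/2)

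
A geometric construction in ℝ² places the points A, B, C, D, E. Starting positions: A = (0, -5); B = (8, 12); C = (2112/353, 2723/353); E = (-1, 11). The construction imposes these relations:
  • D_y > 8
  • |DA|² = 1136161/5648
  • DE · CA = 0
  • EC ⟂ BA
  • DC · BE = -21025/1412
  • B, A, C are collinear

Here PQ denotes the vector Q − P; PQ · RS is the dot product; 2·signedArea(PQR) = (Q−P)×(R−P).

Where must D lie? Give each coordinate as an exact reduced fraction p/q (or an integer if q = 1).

D = (5983/1412, 3013/353)

1. D_x = 5983/1412  [DE · CA = 0 ∩ DC · BE = -21025/1412]
2. D_y = 3013/353  [DE · CA = 0 ∩ DC · BE = -21025/1412]
   → D = (5983/1412, 3013/353)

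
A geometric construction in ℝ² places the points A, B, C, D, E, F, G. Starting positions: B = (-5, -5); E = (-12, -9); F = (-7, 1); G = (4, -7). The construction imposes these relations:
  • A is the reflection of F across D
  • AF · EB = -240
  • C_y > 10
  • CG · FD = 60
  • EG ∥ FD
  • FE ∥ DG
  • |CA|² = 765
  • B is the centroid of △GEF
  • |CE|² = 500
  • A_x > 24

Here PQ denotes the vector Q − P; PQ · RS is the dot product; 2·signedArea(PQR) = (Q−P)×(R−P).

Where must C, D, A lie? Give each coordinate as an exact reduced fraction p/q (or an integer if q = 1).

1. D_x = 9  [FE ∥ DG ∩ EG ∥ FD]
2. D_y = 3  [FE ∥ DG ∩ EG ∥ FD]
   → D = (9, 3)
3. A_x = 25  [A is the reflection of F across D]
4. A_y = 5  [A is the reflection of F across D]
   → A = (25, 5)
5. C_x = -2  [line -16·x + -2·y + -10 = 0 ∩ |CE|² = 500]
6. C_y = 11  [line -16·x + -2·y + -10 = 0 ∩ |CE|² = 500]
   → C = (-2, 11)

A = (25, 5)
C = (-2, 11)
D = (9, 3)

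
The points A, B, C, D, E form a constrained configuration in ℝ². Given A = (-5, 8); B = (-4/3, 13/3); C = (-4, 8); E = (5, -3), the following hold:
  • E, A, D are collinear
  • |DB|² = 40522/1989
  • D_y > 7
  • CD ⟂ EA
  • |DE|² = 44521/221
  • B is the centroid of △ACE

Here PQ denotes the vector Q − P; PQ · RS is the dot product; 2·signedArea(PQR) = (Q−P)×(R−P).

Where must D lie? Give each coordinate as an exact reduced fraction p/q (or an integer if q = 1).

1. D_x = -1005/221  [E, A, D are collinear ∩ CD ⟂ EA]
2. D_y = 1658/221  [E, A, D are collinear ∩ CD ⟂ EA]
   → D = (-1005/221, 1658/221)

D = (-1005/221, 1658/221)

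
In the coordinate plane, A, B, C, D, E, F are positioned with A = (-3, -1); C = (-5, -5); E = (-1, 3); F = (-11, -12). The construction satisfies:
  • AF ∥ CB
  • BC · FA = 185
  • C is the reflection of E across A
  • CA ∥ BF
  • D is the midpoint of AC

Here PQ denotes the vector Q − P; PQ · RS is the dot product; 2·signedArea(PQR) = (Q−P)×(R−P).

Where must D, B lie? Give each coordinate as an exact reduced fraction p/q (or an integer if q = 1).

B = (-13, -16)
D = (-4, -3)

1. D_x = -4  [D is the midpoint of AC]
2. D_y = -3  [D is the midpoint of AC]
   → D = (-4, -3)
3. B_x = -13  [CA ∥ BF ∩ AF ∥ CB]
4. B_y = -16  [CA ∥ BF ∩ AF ∥ CB]
   → B = (-13, -16)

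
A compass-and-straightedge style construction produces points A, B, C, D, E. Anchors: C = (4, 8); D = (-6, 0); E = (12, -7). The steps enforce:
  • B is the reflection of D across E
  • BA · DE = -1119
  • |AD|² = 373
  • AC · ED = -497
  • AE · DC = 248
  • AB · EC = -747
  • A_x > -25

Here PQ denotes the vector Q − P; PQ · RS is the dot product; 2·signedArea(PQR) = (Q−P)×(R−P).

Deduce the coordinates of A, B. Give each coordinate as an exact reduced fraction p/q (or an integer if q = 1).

A = (-24, 7)
B = (30, -14)

1. A_x = -24  [AE · DC = 248 ∩ AC · ED = -497]
2. A_y = 7  [AE · DC = 248 ∩ AC · ED = -497]
   → A = (-24, 7)
3. B_x = 30  [B is the reflection of D across E]
4. B_y = -14  [B is the reflection of D across E]
   → B = (30, -14)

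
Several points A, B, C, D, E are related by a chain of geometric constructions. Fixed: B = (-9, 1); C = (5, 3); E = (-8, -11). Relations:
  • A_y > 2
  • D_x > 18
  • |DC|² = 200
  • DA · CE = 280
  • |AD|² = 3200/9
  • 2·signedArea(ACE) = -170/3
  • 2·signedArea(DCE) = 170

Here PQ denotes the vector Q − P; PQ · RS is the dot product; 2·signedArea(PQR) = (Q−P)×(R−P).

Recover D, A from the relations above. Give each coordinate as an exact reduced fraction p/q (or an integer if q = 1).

1. D_x = 19  [line 14·x + -13·y + -201 = 0 ∩ |DC|² = 200]
2. D_y = 5  [line 14·x + -13·y + -201 = 0 ∩ |DC|² = 200]
   → D = (19, 5)
3. A_x = 1/3  [2·signedArea(ACE) = -170/3 ∩ DA · CE = 280]
4. A_y = 7/3  [2·signedArea(ACE) = -170/3 ∩ DA · CE = 280]
   → A = (1/3, 7/3)

A = (1/3, 7/3)
D = (19, 5)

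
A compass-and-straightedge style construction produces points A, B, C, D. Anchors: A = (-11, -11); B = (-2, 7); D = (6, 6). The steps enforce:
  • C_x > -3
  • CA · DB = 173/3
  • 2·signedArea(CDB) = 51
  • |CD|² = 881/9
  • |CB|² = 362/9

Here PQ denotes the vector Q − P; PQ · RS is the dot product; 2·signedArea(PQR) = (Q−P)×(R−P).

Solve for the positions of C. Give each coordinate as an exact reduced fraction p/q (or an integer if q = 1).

1. C_x = -7/3  [2·signedArea(CDB) = 51 ∩ CA · DB = 173/3]
2. C_y = 2/3  [2·signedArea(CDB) = 51 ∩ CA · DB = 173/3]
   → C = (-7/3, 2/3)

C = (-7/3, 2/3)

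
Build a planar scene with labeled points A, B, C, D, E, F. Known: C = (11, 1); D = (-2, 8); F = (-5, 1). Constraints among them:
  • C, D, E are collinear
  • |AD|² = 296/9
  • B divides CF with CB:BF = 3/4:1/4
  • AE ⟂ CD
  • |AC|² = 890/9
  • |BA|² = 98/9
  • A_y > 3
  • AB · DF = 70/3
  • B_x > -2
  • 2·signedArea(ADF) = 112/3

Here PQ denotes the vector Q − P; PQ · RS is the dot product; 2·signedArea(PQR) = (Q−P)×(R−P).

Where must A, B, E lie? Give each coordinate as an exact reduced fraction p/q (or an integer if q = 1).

A = (4/3, 10/3)
B = (-1, 1)
E = (276/109, 606/109)

1. B_x = -1  [B divides CF with CB:BF = 3/4:1/4]
2. B_y = 1  [B divides CF with CB:BF = 3/4:1/4]
   → B = (-1, 1)
3. A_x = 4/3  [AB · DF = 70/3 ∩ 2·signedArea(ADF) = 112/3]
4. A_y = 10/3  [AB · DF = 70/3 ∩ 2·signedArea(ADF) = 112/3]
   → A = (4/3, 10/3)
5. E_x = 276/109  [C, D, E are collinear ∩ AE ⟂ CD]
6. E_y = 606/109  [C, D, E are collinear ∩ AE ⟂ CD]
   → E = (276/109, 606/109)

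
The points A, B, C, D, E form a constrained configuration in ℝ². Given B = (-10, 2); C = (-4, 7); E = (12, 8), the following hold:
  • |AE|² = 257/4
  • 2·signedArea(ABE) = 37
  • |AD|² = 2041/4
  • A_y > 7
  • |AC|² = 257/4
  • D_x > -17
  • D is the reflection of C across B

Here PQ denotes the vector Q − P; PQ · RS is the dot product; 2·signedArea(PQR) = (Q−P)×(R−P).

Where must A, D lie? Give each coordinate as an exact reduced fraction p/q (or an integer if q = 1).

1. A_x = 4  [line -6·x + 22·y + -141 = 0 ∩ |AC|² = 257/4]
2. A_y = 15/2  [line -6·x + 22·y + -141 = 0 ∩ |AC|² = 257/4]
   → A = (4, 15/2)
3. D_x = -16  [D is the reflection of C across B]
4. D_y = -3  [D is the reflection of C across B]
   → D = (-16, -3)

A = (4, 15/2)
D = (-16, -3)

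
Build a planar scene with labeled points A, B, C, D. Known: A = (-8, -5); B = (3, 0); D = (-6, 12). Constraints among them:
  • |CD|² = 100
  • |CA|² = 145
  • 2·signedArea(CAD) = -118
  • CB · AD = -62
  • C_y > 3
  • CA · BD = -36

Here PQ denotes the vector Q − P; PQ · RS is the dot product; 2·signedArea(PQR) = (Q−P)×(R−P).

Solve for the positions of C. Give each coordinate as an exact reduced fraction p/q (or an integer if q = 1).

1. C_x = 0  [CA · BD = -36 ∩ 2·signedArea(CAD) = -118]
2. C_y = 4  [CA · BD = -36 ∩ 2·signedArea(CAD) = -118]
   → C = (0, 4)

C = (0, 4)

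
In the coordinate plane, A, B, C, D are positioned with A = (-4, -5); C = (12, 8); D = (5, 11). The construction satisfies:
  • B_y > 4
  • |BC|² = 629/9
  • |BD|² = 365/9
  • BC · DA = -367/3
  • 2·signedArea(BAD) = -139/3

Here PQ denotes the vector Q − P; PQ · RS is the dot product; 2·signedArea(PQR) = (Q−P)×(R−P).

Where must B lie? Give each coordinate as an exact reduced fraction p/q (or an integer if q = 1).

1. B_x = 13/3  [BC · DA = -367/3 ∩ 2·signedArea(BAD) = -139/3]
2. B_y = 14/3  [BC · DA = -367/3 ∩ 2·signedArea(BAD) = -139/3]
   → B = (13/3, 14/3)

B = (13/3, 14/3)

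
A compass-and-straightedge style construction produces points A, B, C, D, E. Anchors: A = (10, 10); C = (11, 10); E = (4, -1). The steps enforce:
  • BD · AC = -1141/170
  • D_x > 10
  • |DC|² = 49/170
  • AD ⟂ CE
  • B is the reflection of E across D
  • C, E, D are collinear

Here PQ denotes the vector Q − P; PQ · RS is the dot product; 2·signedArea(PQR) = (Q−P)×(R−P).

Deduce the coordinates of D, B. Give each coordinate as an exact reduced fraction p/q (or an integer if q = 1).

1. D_x = 1821/170  [C, E, D are collinear ∩ AD ⟂ CE]
2. D_y = 1623/170  [C, E, D are collinear ∩ AD ⟂ CE]
   → D = (1821/170, 1623/170)
3. B_x = 1481/85  [B is the reflection of E across D]
4. B_y = 1708/85  [B is the reflection of E across D]
   → B = (1481/85, 1708/85)

B = (1481/85, 1708/85)
D = (1821/170, 1623/170)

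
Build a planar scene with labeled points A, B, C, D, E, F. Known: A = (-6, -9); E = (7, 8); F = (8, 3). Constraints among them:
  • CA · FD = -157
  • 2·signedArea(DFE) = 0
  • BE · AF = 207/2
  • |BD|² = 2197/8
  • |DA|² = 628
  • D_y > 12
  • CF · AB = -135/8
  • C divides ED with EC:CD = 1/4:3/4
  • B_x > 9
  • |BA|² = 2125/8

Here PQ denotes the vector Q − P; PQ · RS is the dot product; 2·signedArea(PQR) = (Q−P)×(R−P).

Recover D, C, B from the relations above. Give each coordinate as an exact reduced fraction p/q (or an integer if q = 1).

B = (37/4, -13/4)
C = (27/4, 37/4)
D = (6, 13)

1. D_x = 6  [line -5·x + -1·y + 43 = 0 ∩ |DA|² = 628]
2. D_y = 13  [line -5·x + -1·y + 43 = 0 ∩ |DA|² = 628]
   → D = (6, 13)
3. C_x = 27/4  [C divides ED with EC:CD = 1/4:3/4]
4. C_y = 37/4  [C divides ED with EC:CD = 1/4:3/4]
   → C = (27/4, 37/4)
5. B_x = 37/4  [BE · AF = 207/2 ∩ CF · AB = -135/8]
6. B_y = -13/4  [BE · AF = 207/2 ∩ CF · AB = -135/8]
   → B = (37/4, -13/4)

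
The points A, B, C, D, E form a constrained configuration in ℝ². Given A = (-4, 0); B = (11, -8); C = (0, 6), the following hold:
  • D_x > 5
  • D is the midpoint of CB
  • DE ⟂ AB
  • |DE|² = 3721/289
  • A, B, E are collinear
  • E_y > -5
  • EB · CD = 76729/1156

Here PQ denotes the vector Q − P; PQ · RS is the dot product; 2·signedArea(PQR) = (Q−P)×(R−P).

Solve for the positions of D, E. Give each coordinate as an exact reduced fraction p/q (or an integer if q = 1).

1. D_x = 11/2  [D is the midpoint of CB]
2. D_y = -1  [D is the midpoint of CB]
   → D = (11/2, -1)
3. E_x = 2203/578  [A, B, E are collinear ∩ DE ⟂ AB]
4. E_y = -1204/289  [A, B, E are collinear ∩ DE ⟂ AB]
   → E = (2203/578, -1204/289)

D = (11/2, -1)
E = (2203/578, -1204/289)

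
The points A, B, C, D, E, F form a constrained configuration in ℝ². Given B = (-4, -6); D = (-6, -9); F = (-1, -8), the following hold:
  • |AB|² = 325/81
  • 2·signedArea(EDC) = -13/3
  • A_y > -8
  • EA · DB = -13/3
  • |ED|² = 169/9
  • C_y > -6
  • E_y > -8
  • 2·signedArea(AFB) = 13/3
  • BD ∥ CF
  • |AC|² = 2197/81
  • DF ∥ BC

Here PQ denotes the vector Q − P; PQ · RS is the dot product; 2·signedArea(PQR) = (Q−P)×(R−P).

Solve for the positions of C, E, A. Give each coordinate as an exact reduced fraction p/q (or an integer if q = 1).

1. C_x = 1  [BD ∥ CF ∩ DF ∥ BC]
2. C_y = -5  [BD ∥ CF ∩ DF ∥ BC]
   → C = (1, -5)
3. E_x = -2  [line -4·x + 7·y + 130/3 = 0 ∩ |ED|² = 169/9]
4. E_y = -22/3  [line -4·x + 7·y + 130/3 = 0 ∩ |ED|² = 169/9]
   → E = (-2, -22/3)
5. A_x = -10/3  [line 2·x + 3·y + 91/3 = 0 ∩ |AC|² = 2197/81]
6. A_y = -71/9  [line 2·x + 3·y + 91/3 = 0 ∩ |AC|² = 2197/81]
   → A = (-10/3, -71/9)

A = (-10/3, -71/9)
C = (1, -5)
E = (-2, -22/3)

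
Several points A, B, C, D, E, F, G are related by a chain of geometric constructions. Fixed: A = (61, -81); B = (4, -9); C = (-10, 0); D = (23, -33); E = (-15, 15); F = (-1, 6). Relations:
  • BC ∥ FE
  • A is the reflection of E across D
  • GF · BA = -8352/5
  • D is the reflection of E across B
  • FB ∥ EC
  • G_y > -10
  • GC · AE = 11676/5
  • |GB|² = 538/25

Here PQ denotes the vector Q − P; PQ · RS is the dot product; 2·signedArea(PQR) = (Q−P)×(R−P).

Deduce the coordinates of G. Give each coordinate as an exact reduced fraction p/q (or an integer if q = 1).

1. G_x = 43/5  [line -57·x + 72·y + 5907/5 = 0 ∩ |GB|² = 538/25]
2. G_y = -48/5  [line -57·x + 72·y + 5907/5 = 0 ∩ |GB|² = 538/25]
   → G = (43/5, -48/5)

G = (43/5, -48/5)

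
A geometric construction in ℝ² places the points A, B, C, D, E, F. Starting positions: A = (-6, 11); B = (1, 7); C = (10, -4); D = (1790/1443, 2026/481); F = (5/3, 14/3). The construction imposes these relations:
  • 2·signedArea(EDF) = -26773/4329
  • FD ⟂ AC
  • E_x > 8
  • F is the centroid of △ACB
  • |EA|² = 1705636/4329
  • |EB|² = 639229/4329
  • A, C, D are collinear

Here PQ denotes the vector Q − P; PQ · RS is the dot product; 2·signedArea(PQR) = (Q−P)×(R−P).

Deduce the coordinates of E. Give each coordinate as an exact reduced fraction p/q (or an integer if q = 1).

E = (12238/1443, -1239/481)

1. E_x = 12238/1443  [line -656/1443·x + 205/481·y + 21443/4329 = 0 ∩ |EA|² = 1705636/4329]
2. E_y = -1239/481  [line -656/1443·x + 205/481·y + 21443/4329 = 0 ∩ |EA|² = 1705636/4329]
   → E = (12238/1443, -1239/481)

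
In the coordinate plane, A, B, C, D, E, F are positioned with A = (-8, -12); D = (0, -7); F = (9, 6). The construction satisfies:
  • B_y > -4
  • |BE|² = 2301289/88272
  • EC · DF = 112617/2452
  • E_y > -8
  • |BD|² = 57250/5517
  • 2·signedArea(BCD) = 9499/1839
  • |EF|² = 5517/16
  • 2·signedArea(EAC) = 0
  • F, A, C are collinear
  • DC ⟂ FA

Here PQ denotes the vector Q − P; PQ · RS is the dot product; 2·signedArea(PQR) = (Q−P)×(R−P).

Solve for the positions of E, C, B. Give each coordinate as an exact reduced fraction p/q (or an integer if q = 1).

1. C_x = -1062/613  [F, A, C are collinear ∩ DC ⟂ FA]
2. C_y = -3288/613  [F, A, C are collinear ∩ DC ⟂ FA]
   → C = (-1062/613, -3288/613)
3. B_x = -449/1839  [line 1003/613·x + 1062/613·y + 12803/1839 = 0 ∩ |BD|² = 57250/5517]
4. B_y = -2322/613  [line 1003/613·x + 1062/613·y + 12803/1839 = 0 ∩ |BD|² = 57250/5517]
   → B = (-449/1839, -2322/613)
5. E_x = -15/4  [2·signedArea(EAC) = 0 ∩ EC · DF = 112617/2452]
6. E_y = -15/2  [2·signedArea(EAC) = 0 ∩ EC · DF = 112617/2452]
   → E = (-15/4, -15/2)

B = (-449/1839, -2322/613)
C = (-1062/613, -3288/613)
E = (-15/4, -15/2)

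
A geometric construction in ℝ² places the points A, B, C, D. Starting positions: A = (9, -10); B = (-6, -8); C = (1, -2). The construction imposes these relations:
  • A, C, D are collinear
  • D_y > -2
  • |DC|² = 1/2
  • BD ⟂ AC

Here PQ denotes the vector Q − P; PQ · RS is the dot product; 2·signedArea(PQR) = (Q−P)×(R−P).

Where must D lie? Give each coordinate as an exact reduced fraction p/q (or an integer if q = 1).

1. D_x = 1/2  [A, C, D are collinear ∩ BD ⟂ AC]
2. D_y = -3/2  [A, C, D are collinear ∩ BD ⟂ AC]
   → D = (1/2, -3/2)

D = (1/2, -3/2)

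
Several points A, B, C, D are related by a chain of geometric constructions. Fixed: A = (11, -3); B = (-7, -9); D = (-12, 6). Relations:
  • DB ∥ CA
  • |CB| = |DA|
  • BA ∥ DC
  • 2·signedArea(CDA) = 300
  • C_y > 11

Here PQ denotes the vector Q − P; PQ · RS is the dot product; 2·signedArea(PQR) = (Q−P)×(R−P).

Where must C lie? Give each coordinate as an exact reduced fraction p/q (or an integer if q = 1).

C = (6, 12)

1. C_x = 6  [DB ∥ CA ∩ BA ∥ DC]
2. C_y = 12  [DB ∥ CA ∩ BA ∥ DC]
   → C = (6, 12)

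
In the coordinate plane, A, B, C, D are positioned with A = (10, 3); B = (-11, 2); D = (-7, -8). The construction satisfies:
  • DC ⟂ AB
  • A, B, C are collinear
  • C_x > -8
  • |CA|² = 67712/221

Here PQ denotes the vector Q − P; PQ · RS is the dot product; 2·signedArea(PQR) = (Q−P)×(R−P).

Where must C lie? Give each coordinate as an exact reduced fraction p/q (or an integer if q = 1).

1. C_x = -1654/221  [A, B, C are collinear ∩ DC ⟂ AB]
2. C_y = 479/221  [A, B, C are collinear ∩ DC ⟂ AB]
   → C = (-1654/221, 479/221)

C = (-1654/221, 479/221)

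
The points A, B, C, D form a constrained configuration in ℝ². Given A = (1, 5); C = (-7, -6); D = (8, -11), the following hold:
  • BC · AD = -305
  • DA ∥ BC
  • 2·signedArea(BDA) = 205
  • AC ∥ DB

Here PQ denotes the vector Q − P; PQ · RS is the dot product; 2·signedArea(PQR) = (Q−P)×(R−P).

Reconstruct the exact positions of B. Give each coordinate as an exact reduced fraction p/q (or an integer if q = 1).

B = (0, -22)

1. B_x = 0  [DA ∥ BC ∩ AC ∥ DB]
2. B_y = -22  [DA ∥ BC ∩ AC ∥ DB]
   → B = (0, -22)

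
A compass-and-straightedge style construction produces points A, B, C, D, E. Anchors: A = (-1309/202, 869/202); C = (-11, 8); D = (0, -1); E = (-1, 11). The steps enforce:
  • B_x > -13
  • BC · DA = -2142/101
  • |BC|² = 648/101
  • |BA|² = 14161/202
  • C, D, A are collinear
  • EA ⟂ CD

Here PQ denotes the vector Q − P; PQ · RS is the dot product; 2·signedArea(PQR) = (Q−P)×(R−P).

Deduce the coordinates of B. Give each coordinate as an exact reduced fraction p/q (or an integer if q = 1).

B = (-1309/101, 970/101)

1. B_x = -1309/101  [line 1309/202·x + -1071/202·y + 27251/202 = 0 ∩ |BA|² = 14161/202]
2. B_y = 970/101  [line 1309/202·x + -1071/202·y + 27251/202 = 0 ∩ |BA|² = 14161/202]
   → B = (-1309/101, 970/101)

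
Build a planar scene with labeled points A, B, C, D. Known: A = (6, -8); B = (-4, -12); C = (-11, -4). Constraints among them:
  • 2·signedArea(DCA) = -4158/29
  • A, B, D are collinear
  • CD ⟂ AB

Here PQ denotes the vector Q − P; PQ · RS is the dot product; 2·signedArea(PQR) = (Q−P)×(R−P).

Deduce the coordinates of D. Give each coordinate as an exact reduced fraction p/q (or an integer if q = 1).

1. D_x = -211/29  [A, B, D are collinear ∩ CD ⟂ AB]
2. D_y = -386/29  [A, B, D are collinear ∩ CD ⟂ AB]
   → D = (-211/29, -386/29)

D = (-211/29, -386/29)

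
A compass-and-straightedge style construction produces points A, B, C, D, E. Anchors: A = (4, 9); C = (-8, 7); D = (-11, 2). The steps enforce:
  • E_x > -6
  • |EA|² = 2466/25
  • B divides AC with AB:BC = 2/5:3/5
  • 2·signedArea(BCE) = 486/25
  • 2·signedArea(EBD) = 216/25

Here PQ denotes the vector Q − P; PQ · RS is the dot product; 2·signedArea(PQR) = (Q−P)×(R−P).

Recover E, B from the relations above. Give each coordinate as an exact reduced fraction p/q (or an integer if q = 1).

B = (-4/5, 41/5)
E = (-5, 24/5)

1. B_x = -4/5  [B divides AC with AB:BC = 2/5:3/5]
2. B_y = 41/5  [B divides AC with AB:BC = 2/5:3/5]
   → B = (-4/5, 41/5)
3. E_x = -5  [2·signedArea(EBD) = 216/25 ∩ 2·signedArea(BCE) = 486/25]
4. E_y = 24/5  [2·signedArea(EBD) = 216/25 ∩ 2·signedArea(BCE) = 486/25]
   → E = (-5, 24/5)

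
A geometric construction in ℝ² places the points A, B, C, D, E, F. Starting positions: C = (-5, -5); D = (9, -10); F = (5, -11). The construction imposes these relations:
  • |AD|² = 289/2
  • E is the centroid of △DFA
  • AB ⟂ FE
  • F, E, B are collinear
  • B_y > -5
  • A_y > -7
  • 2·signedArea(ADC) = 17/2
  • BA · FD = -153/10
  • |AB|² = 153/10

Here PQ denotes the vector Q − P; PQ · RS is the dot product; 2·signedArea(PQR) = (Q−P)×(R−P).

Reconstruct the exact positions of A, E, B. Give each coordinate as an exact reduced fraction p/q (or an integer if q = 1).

1. A_x = -5/2  [line -5·x + -14·y + -207/2 = 0 ∩ |AD|² = 289/2]
2. A_y = -13/2  [line -5·x + -14·y + -207/2 = 0 ∩ |AD|² = 289/2]
   → A = (-5/2, -13/2)
3. E_x = 23/6  [E is the centroid of △DFA]
4. E_y = -55/6  [E is the centroid of △DFA]
   → E = (23/6, -55/6)
5. B_x = 4/5  [F, E, B are collinear ∩ AB ⟂ FE]
6. B_y = -22/5  [F, E, B are collinear ∩ AB ⟂ FE]
   → B = (4/5, -22/5)

A = (-5/2, -13/2)
B = (4/5, -22/5)
E = (23/6, -55/6)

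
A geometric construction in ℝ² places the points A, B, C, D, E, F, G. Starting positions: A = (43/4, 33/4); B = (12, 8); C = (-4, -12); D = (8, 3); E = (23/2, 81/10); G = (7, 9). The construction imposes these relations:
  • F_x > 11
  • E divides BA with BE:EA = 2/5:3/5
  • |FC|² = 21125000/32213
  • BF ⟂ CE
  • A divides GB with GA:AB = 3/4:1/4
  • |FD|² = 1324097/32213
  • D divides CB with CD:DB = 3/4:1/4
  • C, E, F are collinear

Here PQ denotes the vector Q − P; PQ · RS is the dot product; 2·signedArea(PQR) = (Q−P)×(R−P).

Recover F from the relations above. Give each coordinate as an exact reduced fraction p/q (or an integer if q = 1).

F = (374898/32213, 266694/32213)

1. F_x = 374898/32213  [C, E, F are collinear ∩ BF ⟂ CE]
2. F_y = 266694/32213  [C, E, F are collinear ∩ BF ⟂ CE]
   → F = (374898/32213, 266694/32213)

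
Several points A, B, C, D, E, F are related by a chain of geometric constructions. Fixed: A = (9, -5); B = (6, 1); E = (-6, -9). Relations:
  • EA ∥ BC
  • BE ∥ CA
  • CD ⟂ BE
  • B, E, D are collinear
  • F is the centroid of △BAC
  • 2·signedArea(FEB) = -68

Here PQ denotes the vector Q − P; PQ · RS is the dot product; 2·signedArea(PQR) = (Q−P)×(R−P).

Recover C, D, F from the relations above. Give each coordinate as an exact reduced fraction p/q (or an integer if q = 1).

1. C_x = 21  [BE ∥ CA ∩ EA ∥ BC]
2. C_y = 5  [BE ∥ CA ∩ EA ∥ BC]
   → C = (21, 5)
3. D_x = 1026/61  [B, E, D are collinear ∩ CD ⟂ BE]
4. D_y = 611/61  [B, E, D are collinear ∩ CD ⟂ BE]
   → D = (1026/61, 611/61)
5. F_x = 12  [F is the centroid of △BAC]
6. F_y = 1/3  [F is the centroid of △BAC]
   → F = (12, 1/3)

C = (21, 5)
D = (1026/61, 611/61)
F = (12, 1/3)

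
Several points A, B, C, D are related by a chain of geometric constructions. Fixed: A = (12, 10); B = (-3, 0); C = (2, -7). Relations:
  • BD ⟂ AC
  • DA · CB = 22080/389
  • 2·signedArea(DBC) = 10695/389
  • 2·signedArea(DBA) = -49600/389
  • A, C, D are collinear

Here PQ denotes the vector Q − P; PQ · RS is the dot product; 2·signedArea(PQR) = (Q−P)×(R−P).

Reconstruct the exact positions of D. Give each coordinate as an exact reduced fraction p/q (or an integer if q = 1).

D = (1468/389, -1550/389)

1. D_x = 1468/389  [A, C, D are collinear ∩ BD ⟂ AC]
2. D_y = -1550/389  [A, C, D are collinear ∩ BD ⟂ AC]
   → D = (1468/389, -1550/389)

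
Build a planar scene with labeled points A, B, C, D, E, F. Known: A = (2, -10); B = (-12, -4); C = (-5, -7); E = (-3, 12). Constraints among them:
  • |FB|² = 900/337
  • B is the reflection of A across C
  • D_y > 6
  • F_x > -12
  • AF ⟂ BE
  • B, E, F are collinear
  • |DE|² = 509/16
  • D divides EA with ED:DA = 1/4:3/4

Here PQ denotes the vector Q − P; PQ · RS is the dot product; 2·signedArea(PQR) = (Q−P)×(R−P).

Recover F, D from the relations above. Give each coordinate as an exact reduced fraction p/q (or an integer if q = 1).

1. F_x = -3774/337  [B, E, F are collinear ∩ AF ⟂ BE]
2. F_y = -868/337  [B, E, F are collinear ∩ AF ⟂ BE]
   → F = (-3774/337, -868/337)
3. D_x = -7/4  [D divides EA with ED:DA = 1/4:3/4]
4. D_y = 13/2  [D divides EA with ED:DA = 1/4:3/4]
   → D = (-7/4, 13/2)

D = (-7/4, 13/2)
F = (-3774/337, -868/337)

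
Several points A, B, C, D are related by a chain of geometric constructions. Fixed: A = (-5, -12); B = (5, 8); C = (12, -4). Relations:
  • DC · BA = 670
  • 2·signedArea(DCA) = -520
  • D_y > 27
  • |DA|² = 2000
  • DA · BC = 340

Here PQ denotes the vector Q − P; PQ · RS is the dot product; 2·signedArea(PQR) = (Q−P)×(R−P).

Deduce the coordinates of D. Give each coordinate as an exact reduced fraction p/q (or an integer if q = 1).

1. D_x = 15  [DC · BA = 670 ∩ DA · BC = 340]
2. D_y = 28  [DC · BA = 670 ∩ DA · BC = 340]
   → D = (15, 28)

D = (15, 28)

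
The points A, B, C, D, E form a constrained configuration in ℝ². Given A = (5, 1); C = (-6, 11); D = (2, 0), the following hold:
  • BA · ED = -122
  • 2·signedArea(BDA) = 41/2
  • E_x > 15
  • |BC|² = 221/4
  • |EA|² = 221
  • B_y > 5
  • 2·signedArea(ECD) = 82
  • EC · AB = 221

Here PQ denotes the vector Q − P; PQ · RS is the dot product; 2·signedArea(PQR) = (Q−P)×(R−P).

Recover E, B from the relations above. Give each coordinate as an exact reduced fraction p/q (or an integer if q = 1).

B = (-1/2, 6)
E = (16, -9)

1. E_x = 16  [line 11·x + 8·y + -104 = 0 ∩ |EA|² = 221]
2. E_y = -9  [line 11·x + 8·y + -104 = 0 ∩ |EA|² = 221]
   → E = (16, -9)
3. B_x = -1/2  [BA · ED = -122 ∩ EC · AB = 221]
4. B_y = 6  [BA · ED = -122 ∩ EC · AB = 221]
   → B = (-1/2, 6)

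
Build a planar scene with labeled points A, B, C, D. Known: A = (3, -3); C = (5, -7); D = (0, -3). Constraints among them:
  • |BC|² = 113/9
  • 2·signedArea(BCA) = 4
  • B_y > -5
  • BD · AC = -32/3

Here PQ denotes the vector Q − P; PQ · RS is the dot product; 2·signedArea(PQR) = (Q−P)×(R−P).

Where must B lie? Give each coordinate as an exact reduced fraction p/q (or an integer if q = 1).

1. B_x = 8/3  [BD · AC = -32/3 ∩ 2·signedArea(BCA) = 4]
2. B_y = -13/3  [BD · AC = -32/3 ∩ 2·signedArea(BCA) = 4]
   → B = (8/3, -13/3)

B = (8/3, -13/3)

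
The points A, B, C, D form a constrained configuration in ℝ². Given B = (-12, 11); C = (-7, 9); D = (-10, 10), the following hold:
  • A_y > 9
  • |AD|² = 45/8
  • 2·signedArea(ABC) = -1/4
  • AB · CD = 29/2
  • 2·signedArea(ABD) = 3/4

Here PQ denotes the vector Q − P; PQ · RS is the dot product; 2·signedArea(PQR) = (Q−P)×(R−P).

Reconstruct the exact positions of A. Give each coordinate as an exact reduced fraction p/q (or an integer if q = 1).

A = (-31/4, 37/4)

1. A_x = -31/4  [2·signedArea(ABC) = -1/4 ∩ AB · CD = 29/2]
2. A_y = 37/4  [2·signedArea(ABC) = -1/4 ∩ AB · CD = 29/2]
   → A = (-31/4, 37/4)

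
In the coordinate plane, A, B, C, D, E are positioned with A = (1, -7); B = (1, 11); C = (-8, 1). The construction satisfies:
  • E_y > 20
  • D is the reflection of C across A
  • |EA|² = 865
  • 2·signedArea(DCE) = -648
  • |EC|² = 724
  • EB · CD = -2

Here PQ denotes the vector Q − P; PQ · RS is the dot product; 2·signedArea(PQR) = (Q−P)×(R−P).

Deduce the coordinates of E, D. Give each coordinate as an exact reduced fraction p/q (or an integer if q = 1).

D = (10, -15)
E = (10, 21)

1. D_x = 10  [D is the reflection of C across A]
2. D_y = -15  [D is the reflection of C across A]
   → D = (10, -15)
3. E_x = 10  [EB · CD = -2 ∩ 2·signedArea(DCE) = -648]
4. E_y = 21  [EB · CD = -2 ∩ 2·signedArea(DCE) = -648]
   → E = (10, 21)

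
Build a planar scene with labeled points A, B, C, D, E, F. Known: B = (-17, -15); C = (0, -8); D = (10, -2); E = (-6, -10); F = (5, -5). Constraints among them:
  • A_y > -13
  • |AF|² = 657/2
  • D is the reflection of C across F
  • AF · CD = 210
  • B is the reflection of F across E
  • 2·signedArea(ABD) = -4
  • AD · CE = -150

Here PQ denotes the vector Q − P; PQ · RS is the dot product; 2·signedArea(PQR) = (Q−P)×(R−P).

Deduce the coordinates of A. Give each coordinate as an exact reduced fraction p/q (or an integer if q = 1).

A = (-23/2, -25/2)

1. A_x = -23/2  [2·signedArea(ABD) = -4 ∩ AF · CD = 210]
2. A_y = -25/2  [2·signedArea(ABD) = -4 ∩ AF · CD = 210]
   → A = (-23/2, -25/2)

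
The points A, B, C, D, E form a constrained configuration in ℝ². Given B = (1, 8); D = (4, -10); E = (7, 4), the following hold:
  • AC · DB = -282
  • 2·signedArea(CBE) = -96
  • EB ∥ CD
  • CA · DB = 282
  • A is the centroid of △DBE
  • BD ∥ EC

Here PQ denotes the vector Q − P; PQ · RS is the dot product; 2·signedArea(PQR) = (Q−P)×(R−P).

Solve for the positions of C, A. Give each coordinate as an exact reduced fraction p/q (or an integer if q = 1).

1. C_x = 10  [EB ∥ CD ∩ BD ∥ EC]
2. C_y = -14  [EB ∥ CD ∩ BD ∥ EC]
   → C = (10, -14)
3. A_x = 4  [A is the centroid of △DBE]
4. A_y = 2/3  [A is the centroid of △DBE]
   → A = (4, 2/3)

A = (4, 2/3)
C = (10, -14)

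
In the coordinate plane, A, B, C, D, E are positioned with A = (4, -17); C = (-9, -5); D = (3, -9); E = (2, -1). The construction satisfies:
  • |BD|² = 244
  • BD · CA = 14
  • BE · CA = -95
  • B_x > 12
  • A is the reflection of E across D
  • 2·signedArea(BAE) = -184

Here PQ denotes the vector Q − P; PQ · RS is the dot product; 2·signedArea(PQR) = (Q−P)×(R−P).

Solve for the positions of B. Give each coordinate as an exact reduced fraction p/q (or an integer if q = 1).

1. B_x = 13  [BE · CA = -95 ∩ 2·signedArea(BAE) = -184]
2. B_y = 3  [BE · CA = -95 ∩ 2·signedArea(BAE) = -184]
   → B = (13, 3)

B = (13, 3)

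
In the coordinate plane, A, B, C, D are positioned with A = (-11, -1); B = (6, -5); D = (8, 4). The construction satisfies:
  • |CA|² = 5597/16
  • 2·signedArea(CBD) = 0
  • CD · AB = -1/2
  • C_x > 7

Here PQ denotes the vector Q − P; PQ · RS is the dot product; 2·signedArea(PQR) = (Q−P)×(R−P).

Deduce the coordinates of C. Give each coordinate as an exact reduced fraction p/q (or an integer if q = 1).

1. C_x = 15/2  [2·signedArea(CBD) = 0 ∩ CD · AB = -1/2]
2. C_y = 7/4  [2·signedArea(CBD) = 0 ∩ CD · AB = -1/2]
   → C = (15/2, 7/4)

C = (15/2, 7/4)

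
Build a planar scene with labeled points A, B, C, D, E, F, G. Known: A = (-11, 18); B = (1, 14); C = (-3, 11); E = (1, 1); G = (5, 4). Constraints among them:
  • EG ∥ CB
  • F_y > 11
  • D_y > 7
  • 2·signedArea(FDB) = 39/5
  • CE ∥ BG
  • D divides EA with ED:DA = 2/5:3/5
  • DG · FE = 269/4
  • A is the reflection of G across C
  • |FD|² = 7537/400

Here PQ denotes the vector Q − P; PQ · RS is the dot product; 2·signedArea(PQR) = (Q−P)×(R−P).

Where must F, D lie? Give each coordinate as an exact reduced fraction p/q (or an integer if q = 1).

1. D_x = -19/5  [D divides EA with ED:DA = 2/5:3/5]
2. D_y = 39/5  [D divides EA with ED:DA = 2/5:3/5]
   → D = (-19/5, 39/5)
3. F_x = -2  [2·signedArea(FDB) = 39/5 ∩ DG · FE = 269/4]
4. F_y = 47/4  [2·signedArea(FDB) = 39/5 ∩ DG · FE = 269/4]
   → F = (-2, 47/4)

D = (-19/5, 39/5)
F = (-2, 47/4)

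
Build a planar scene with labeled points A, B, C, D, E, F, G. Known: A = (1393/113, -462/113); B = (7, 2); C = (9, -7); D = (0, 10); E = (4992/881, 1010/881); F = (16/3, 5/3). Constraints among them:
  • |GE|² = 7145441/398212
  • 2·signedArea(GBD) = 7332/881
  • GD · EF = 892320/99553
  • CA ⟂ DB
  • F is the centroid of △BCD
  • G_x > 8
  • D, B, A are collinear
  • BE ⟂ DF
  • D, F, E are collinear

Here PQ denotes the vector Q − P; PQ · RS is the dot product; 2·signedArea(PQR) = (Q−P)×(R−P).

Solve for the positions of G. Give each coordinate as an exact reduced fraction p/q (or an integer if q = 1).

G = (1791329/199106, -146446/99553)

1. G_x = 1791329/199106  [GD · EF = 892320/99553 ∩ 2·signedArea(GBD) = 7332/881]
2. G_y = -146446/99553  [GD · EF = 892320/99553 ∩ 2·signedArea(GBD) = 7332/881]
   → G = (1791329/199106, -146446/99553)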